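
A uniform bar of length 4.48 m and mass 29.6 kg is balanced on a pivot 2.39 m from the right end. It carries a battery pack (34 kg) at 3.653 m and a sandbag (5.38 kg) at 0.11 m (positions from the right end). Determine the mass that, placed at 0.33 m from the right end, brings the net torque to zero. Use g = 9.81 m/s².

About the pivot (at 2.39 m from the right end):
Beam weight: 29.6 × 9.81 = 290.4 N down at 2.24 m → arm 0.15 m, τ = 290.4 × 0.15 = 43.56 N·m clockwise.
Battery pack: 34 × 9.81 = 333.5 N down at 3.653 m → arm 1.263 m, τ = 333.5 × 1.263 = 421.2 N·m counterclockwise.
Sandbag: 5.38 × 9.81 = 52.78 N down at 0.11 m → arm 2.28 m, τ = 52.78 × 2.28 = 120.3 N·m clockwise.
Net moment of known loads = 257.3 N·m counterclockwise.
An unknown mass m at 0.33 m has arm 2.06 m; its moment is m·g·2.06 clockwise.
Στ = 0 ⇒ m × 9.81 × 2.06 = 257.3 ⇒ m = 257.3 / (9.81 × 2.06) = 12.7 kg.

m ≈ 12.7 kg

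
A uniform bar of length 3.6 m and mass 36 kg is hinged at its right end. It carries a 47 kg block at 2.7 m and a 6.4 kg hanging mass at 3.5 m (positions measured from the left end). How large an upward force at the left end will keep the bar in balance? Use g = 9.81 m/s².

F ≈ 294 N

Take moments about the right end.
Beam weight: 36 × 9.81 = 353.2 N down at 1.8 m → arm 1.8 m, τ = 353.2 × 1.8 = 635.8 N·m counterclockwise.
Block: 47 × 9.81 = 461.1 N down at 2.7 m → arm 0.9 m, τ = 461.1 × 0.9 = 415 N·m counterclockwise.
Hanging mass: 6.4 × 9.81 = 62.78 N down at 3.5 m → arm 0.1 m, τ = 62.78 × 0.1 = 6.278 N·m counterclockwise.
Net moment of the loads = 1057 N·m counterclockwise.
The upward force F acts at the left end, arm 3.6 m, giving F × 3.6 clockwise.
For rotational equilibrium, F × 3.6 = 1057, so F = 1057 / 3.6 = 294 N.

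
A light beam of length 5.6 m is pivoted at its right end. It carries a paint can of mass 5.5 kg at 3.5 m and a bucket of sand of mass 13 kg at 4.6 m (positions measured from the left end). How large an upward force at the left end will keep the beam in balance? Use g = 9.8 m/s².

F ≈ 43 N

Sum moments about the right end (the unknown pivot reaction has zero arm there).
Paint can: 5.5 × 9.8 = 53.9 N down at 3.5 m → arm 2.1 m, τ = 53.9 × 2.1 = 113.2 N·m counterclockwise.
Bucket of sand: 13 × 9.8 = 127.4 N down at 4.6 m → arm 1 m, τ = 127.4 × 1 = 127.4 N·m counterclockwise.
Net moment of the loads = 240.6 N·m counterclockwise.
The upward force F acts at the left end, arm 5.6 m, giving F × 5.6 clockwise.
Στ = 0 ⇒ F × 5.6 = 240.6 ⇒ F = 240.6 / 5.6 = 43 N.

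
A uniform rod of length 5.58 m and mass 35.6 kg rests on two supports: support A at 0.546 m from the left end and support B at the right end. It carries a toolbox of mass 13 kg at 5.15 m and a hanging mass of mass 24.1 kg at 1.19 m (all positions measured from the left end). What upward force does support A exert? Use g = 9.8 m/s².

R_A ≈ 410 N

Choose support B as the axis so its reaction then has zero moment arm.
Beam weight: 35.6 × 9.8 = 348.9 N down at 2.79 m → arm 2.79 m, τ = 348.9 × 2.79 = 973.4 N·m counterclockwise.
Toolbox: 13 × 9.8 = 127.4 N down at 5.15 m → arm 0.43 m, τ = 127.4 × 0.43 = 54.78 N·m counterclockwise.
Hanging mass: 24.1 × 9.8 = 236.2 N down at 1.19 m → arm 4.39 m, τ = 236.2 × 4.39 = 1037 N·m counterclockwise.
Net load moment about support B = 2065 N·m counterclockwise.
Reaction R at support A is upward at 0.546 m, arm 5.034 m → moment R × 5.034 clockwise.
Setting net torque to zero: R × 5.034 = 2065 → R = 410 N.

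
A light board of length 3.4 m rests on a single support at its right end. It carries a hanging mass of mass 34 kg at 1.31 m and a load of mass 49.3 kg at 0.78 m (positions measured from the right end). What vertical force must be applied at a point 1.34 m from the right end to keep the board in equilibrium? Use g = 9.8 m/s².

Choose the right end as the axis so the unknown pivot reaction has zero arm there.
Hanging mass: 34 × 9.8 = 333.2 N down at 1.31 m → arm 1.31 m, τ = 333.2 × 1.31 = 436.5 N·m counterclockwise.
Load: 49.3 × 9.8 = 483.1 N down at 0.78 m → arm 0.78 m, τ = 483.1 × 0.78 = 376.8 N·m counterclockwise.
Net moment of the loads = 813.3 N·m counterclockwise.
The upward force F acts at a point 1.34 m from the right end, arm 1.34 m, giving F × 1.34 clockwise.
For rotational equilibrium, F × 1.34 = 813.3, so F = 813.3 / 1.34 = 607 N.

F ≈ 607 N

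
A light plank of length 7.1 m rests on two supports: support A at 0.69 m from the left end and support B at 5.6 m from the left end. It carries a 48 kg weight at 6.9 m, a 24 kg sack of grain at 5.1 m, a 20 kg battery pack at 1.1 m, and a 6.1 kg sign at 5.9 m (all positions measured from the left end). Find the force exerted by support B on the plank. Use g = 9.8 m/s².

R_B ≈ 886 N

Choose support A as the axis so its reaction then has zero moment arm.
Weight: 48 × 9.8 = 470.4 N down at 6.9 m → arm 6.21 m, τ = 470.4 × 6.21 = 2921 N·m clockwise.
Sack of grain: 24 × 9.8 = 235.2 N down at 5.1 m → arm 4.41 m, τ = 235.2 × 4.41 = 1037 N·m clockwise.
Battery pack: 20 × 9.8 = 196 N down at 1.1 m → arm 0.41 m, τ = 196 × 0.41 = 80.36 N·m clockwise.
Sign: 6.1 × 9.8 = 59.78 N down at 5.9 m → arm 5.21 m, τ = 59.78 × 5.21 = 311.5 N·m clockwise.
Net load moment about support A = 4350 N·m clockwise.
Reaction R at support B is upward at 5.6 m, arm 4.91 m → moment R × 4.91 counterclockwise.
For rotational equilibrium, R × 4.91 = 4350, so R = 886 N.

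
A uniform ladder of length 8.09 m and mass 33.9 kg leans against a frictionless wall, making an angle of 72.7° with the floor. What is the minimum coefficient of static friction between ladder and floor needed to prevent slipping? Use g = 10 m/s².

Choose the foot of the ladder as the axis so the floor normal and friction both act there and drop out.
Ladder weight 33.9×10 = 339 N acts at 4.045 m along the ladder; its horizontal arm is 4.045·cos72.7° = 1.203 m → τ = 407.8 N·m clockwise.
Wall normal N acts horizontally at the top; its moment arm is the height L sinθ = 8.09·sin72.7° = 7.724 m, counterclockwise.
Setting net torque to zero: N × 7.724 = 407.8 → N = 52.8 N.
ΣFx = 0 ⇒ f = N_wall = 52.8 N. ΣFy = 0 ⇒ N_floor = 339 N.
μ_min = f / N_floor = 52.8 / 339 = 0.156.

μ_min ≈ 0.156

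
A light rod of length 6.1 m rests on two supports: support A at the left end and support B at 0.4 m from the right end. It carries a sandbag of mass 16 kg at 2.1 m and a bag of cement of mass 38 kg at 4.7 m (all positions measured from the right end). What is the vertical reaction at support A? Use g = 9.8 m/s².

Taking torques about support B:
Sandbag: 16 × 9.8 = 156.8 N down at 2.1 m → arm 1.7 m, τ = 156.8 × 1.7 = 266.6 N·m counterclockwise.
Bag of cement: 38 × 9.8 = 372.4 N down at 4.7 m → arm 4.3 m, τ = 372.4 × 4.3 = 1601 N·m counterclockwise.
Net load moment about support B = 1868 N·m counterclockwise.
Reaction R at support A is upward at 6.1 m, arm 5.7 m → moment R × 5.7 clockwise.
Setting net torque to zero: R × 5.7 = 1868 → R = 328 N.

R_A ≈ 328 N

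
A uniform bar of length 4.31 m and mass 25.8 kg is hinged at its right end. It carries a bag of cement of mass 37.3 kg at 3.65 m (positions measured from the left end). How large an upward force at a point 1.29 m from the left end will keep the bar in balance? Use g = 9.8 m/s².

About the right end:
Beam weight: 25.8 × 9.8 = 252.8 N down at 2.155 m → arm 2.155 m, τ = 252.8 × 2.155 = 544.8 N·m counterclockwise.
Bag of cement: 37.3 × 9.8 = 365.5 N down at 3.65 m → arm 0.66 m, τ = 365.5 × 0.66 = 241.2 N·m counterclockwise.
Net moment of the loads = 786 N·m counterclockwise.
The upward force F acts at a point 1.29 m from the left end, arm 3.02 m, giving F × 3.02 clockwise.
Στ = 0 ⇒ F × 3.02 = 786 ⇒ F = 786 / 3.02 = 260 N.

F ≈ 260 N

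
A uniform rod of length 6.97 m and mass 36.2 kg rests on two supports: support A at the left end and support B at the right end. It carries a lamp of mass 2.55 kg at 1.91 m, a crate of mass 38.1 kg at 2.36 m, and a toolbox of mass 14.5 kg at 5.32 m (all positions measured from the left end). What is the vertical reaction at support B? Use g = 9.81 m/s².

Sum moments about support A (its reaction then has zero moment arm).
Beam weight: 36.2 × 9.81 = 355.1 N down at 3.485 m → arm 3.485 m, τ = 355.1 × 3.485 = 1238 N·m clockwise.
Lamp: 2.55 × 9.81 = 25.02 N down at 1.91 m → arm 1.91 m, τ = 25.02 × 1.91 = 47.79 N·m clockwise.
Crate: 38.1 × 9.81 = 373.8 N down at 2.36 m → arm 2.36 m, τ = 373.8 × 2.36 = 882.2 N·m clockwise.
Toolbox: 14.5 × 9.81 = 142.2 N down at 5.32 m → arm 5.32 m, τ = 142.2 × 5.32 = 756.5 N·m clockwise.
Net load moment about support A = 2924 N·m clockwise.
Reaction R at support B is upward at 6.97 m, arm 6.97 m → moment R × 6.97 counterclockwise.
For rotational equilibrium, R × 6.97 = 2924, so R = 420 N.

R_B ≈ 420 N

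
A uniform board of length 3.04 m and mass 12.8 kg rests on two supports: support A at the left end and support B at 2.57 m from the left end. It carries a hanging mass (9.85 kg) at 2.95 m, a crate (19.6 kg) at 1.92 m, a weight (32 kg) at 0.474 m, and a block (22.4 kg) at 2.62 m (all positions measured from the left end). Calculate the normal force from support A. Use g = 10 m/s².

Sum moments about support B (its reaction then has zero moment arm).
Beam weight: 12.8 × 10 = 128 N down at 1.52 m → arm 1.05 m, τ = 128 × 1.05 = 134.4 N·m counterclockwise.
Hanging mass: 9.85 × 10 = 98.5 N down at 2.95 m → arm 0.38 m, τ = 98.5 × 0.38 = 37.43 N·m clockwise.
Crate: 19.6 × 10 = 196 N down at 1.92 m → arm 0.65 m, τ = 196 × 0.65 = 127.4 N·m counterclockwise.
Weight: 32 × 10 = 320 N down at 0.474 m → arm 2.096 m, τ = 320 × 2.096 = 670.7 N·m counterclockwise.
Block: 22.4 × 10 = 224 N down at 2.62 m → arm 0.05 m, τ = 224 × 0.05 = 11.2 N·m clockwise.
Net load moment about support B = 883.9 N·m counterclockwise.
Reaction R at support A is upward at 0 m, arm 2.57 m → moment R × 2.57 clockwise.
Balancing moments: R × 2.57 = 883.9, giving R = 344 N.

R_A ≈ 344 N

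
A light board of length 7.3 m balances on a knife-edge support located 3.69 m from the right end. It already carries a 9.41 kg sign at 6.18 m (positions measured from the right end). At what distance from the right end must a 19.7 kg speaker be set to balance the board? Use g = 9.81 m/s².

x ≈ 2.5 m from the right end

Choose the knife-edge support (at 3.69 m from the right end) as the axis so the support reaction has zero arm there.
Sign: 9.41 × 9.81 = 92.31 N down at 6.18 m → arm 2.49 m, τ = 92.31 × 2.49 = 229.9 N·m counterclockwise.
Net moment of existing loads = 229.9 N·m counterclockwise.
The speaker weighs 19.7 × 9.81 = 193.3 N and must supply an equal clockwise moment, so its lever arm about the knife-edge support is 229.9 / 193.3 = 1.19 m.
That puts it at 3.69 − 1.19 = 2.5 m from the right end.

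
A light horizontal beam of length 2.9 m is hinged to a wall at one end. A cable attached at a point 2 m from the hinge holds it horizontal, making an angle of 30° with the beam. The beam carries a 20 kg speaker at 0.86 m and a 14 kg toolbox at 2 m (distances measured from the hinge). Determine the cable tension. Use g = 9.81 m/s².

T ≈ 443 N

Taking torques about the hinge:
Speaker: 20 × 9.81 = 196.2 N down at 0.86 m → arm 0.86 m, τ = 196.2 × 0.86 = 168.7 N·m clockwise.
Toolbox: 14 × 9.81 = 137.3 N down at 2 m → arm 2 m, τ = 137.3 × 2 = 274.6 N·m clockwise.
Total clockwise load moment = 443.3 N·m.
The cable tension T acts at 2 m; only its component perpendicular to the beam, T sinθ, produces torque. sin 30° = 0.5.
Balancing moments: T × 2 × 0.5 = 443.3, giving T = 443.3 / 1 = 443 N.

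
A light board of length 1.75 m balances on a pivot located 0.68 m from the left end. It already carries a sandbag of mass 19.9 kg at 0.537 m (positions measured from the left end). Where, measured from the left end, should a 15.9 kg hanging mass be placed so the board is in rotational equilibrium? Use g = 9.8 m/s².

x ≈ 0.859 m from the left end

Sum moments about the pivot (at 0.68 m from the left end) (the support reaction has zero arm there).
Sandbag: 19.9 × 9.8 = 195 N down at 0.537 m → arm 0.143 m, τ = 195 × 0.143 = 27.88 N·m counterclockwise.
Net moment of existing loads = 27.88 N·m counterclockwise.
The hanging mass weighs 15.9 × 9.8 = 155.8 N and must supply an equal clockwise moment, so its lever arm about the pivot is 27.88 / 155.8 = 0.179 m.
That puts it at 0.68 + 0.179 = 0.859 m from the left end.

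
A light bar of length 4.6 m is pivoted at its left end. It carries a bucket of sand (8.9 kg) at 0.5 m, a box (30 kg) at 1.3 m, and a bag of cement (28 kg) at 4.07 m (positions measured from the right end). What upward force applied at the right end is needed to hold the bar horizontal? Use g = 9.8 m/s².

Take moments about the left end.
Bucket of sand: 8.9 × 9.8 = 87.22 N down at 0.5 m → arm 4.1 m, τ = 87.22 × 4.1 = 357.6 N·m clockwise.
Box: 30 × 9.8 = 294 N down at 1.3 m → arm 3.3 m, τ = 294 × 3.3 = 970.2 N·m clockwise.
Bag of cement: 28 × 9.8 = 274.4 N down at 4.07 m → arm 0.53 m, τ = 274.4 × 0.53 = 145.4 N·m clockwise.
Net moment of the loads = 1473 N·m clockwise.
The upward force F acts at the right end, arm 4.6 m, giving F × 4.6 counterclockwise.
Setting net torque to zero: F × 4.6 = 1473 → F = 1473 / 4.6 = 320 N.

F ≈ 320 N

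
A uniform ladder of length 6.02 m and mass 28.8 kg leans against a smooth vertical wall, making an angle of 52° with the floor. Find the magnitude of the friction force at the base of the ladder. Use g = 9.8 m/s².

f ≈ 110 N

Taking torques about the foot of the ladder:
Ladder weight 28.8×9.8 = 282.2 N acts at 3.01 m along the ladder; its horizontal arm is 3.01·cos52° = 1.853 m → τ = 522.9 N·m clockwise.
Wall normal N acts horizontally at the top; its moment arm is the height L sinθ = 6.02·sin52° = 4.744 m, counterclockwise.
Setting net torque to zero: N × 4.744 = 522.9 → N = 110 N.
ΣFx = 0: friction at the foot balances the wall's push, so f = N_wall = 110 N.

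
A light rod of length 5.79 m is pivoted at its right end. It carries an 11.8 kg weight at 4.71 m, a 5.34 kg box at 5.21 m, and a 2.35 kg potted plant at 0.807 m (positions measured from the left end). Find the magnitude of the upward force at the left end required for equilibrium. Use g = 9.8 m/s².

Taking torques about the right end:
Weight: 11.8 × 9.8 = 115.6 N down at 4.71 m → arm 1.08 m, τ = 115.6 × 1.08 = 124.8 N·m counterclockwise.
Box: 5.34 × 9.8 = 52.33 N down at 5.21 m → arm 0.58 m, τ = 52.33 × 0.58 = 30.35 N·m counterclockwise.
Potted plant: 2.35 × 9.8 = 23.03 N down at 0.807 m → arm 4.983 m, τ = 23.03 × 4.983 = 114.8 N·m counterclockwise.
Net moment of the loads = 269.9 N·m counterclockwise.
The upward force F acts at the left end, arm 5.79 m, giving F × 5.79 clockwise.
Balancing moments: F × 5.79 = 269.9, giving F = 269.9 / 5.79 = 46.6 N.

F ≈ 46.6 N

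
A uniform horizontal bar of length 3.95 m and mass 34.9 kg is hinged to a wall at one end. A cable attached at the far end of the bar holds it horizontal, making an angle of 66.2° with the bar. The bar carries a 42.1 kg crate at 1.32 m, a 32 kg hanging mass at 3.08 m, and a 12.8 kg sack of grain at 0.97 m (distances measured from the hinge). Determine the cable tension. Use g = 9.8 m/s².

T ≈ 639 N

About the hinge:
Beam weight: 34.9 × 9.8 = 342 N down at 1.975 m → arm 1.975 m, τ = 342 × 1.975 = 675.5 N·m clockwise.
Crate: 42.1 × 9.8 = 412.6 N down at 1.32 m → arm 1.32 m, τ = 412.6 × 1.32 = 544.6 N·m clockwise.
Hanging mass: 32 × 9.8 = 313.6 N down at 3.08 m → arm 3.08 m, τ = 313.6 × 3.08 = 965.9 N·m clockwise.
Sack of grain: 12.8 × 9.8 = 125.4 N down at 0.97 m → arm 0.97 m, τ = 125.4 × 0.97 = 121.6 N·m clockwise.
Total clockwise load moment = 2308 N·m.
The cable tension T acts at 3.95 m; only its component perpendicular to the bar, T sinθ, produces torque. sin 66.2° = 0.915.
Balancing moments: T × 3.95 × 0.915 = 2308, giving T = 2308 / 3.614 = 639 N.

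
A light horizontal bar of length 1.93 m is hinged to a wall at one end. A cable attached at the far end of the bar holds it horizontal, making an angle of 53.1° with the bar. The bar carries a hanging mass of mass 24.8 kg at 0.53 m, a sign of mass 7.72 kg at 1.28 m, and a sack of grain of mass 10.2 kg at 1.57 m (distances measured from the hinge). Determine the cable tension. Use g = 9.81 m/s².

T ≈ 248 N

Take moments about the hinge.
Hanging mass: 24.8 × 9.81 = 243.3 N down at 0.53 m → arm 0.53 m, τ = 243.3 × 0.53 = 128.9 N·m clockwise.
Sign: 7.72 × 9.81 = 75.73 N down at 1.28 m → arm 1.28 m, τ = 75.73 × 1.28 = 96.93 N·m clockwise.
Sack of grain: 10.2 × 9.81 = 100.1 N down at 1.57 m → arm 1.57 m, τ = 100.1 × 1.57 = 157.2 N·m clockwise.
Total clockwise load moment = 383 N·m.
The cable tension T acts at 1.93 m; only its component perpendicular to the bar, T sinθ, produces torque. sin 53.1° = 0.7997.
Setting net torque to zero: T × 1.93 × 0.7997 = 383 → T = 383 / 1.543 = 248 N.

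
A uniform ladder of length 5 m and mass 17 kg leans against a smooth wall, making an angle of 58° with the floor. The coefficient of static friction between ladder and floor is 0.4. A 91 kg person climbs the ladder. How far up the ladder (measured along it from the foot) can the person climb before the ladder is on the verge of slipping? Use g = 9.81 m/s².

d ≈ 3.33 m

Taking torques about the foot of the ladder:
Ladder weight 17×9.81 = 166.8 N acts at 2.5 m along the ladder; its horizontal arm is 2.5·cos58° = 1.325 m → τ = 221 N·m clockwise.
Person weight 91×9.81 = 892.7 N at distance d → arm d·cos58° → τ = 892.7·d·0.5299 clockwise.
Wall normal N at the top has arm L sinθ = 4.24 m counterclockwise, so Στ = 0 gives N·4.24 = 221 + 473·d.
ΣFy = 0 ⇒ N_floor = 1060 N, so the maximum friction is μ_s·N_floor = 0.4×1060 = 424 N. ΣFx = 0 ⇒ N_wall = f, so at the slipping point N = 424 N.
Substituting: 424×4.24 = 221 + 473·d ⇒ d = (1798 − 221) / 473 = 3.33 m.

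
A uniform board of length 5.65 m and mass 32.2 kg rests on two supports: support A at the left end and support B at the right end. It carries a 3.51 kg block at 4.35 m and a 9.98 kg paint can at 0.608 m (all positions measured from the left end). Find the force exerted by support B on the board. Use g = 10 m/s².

R_B ≈ 199 N

About support A:
Beam weight: 32.2 × 10 = 322 N down at 2.825 m → arm 2.825 m, τ = 322 × 2.825 = 909.7 N·m clockwise.
Block: 3.51 × 10 = 35.1 N down at 4.35 m → arm 4.35 m, τ = 35.1 × 4.35 = 152.7 N·m clockwise.
Paint can: 9.98 × 10 = 99.8 N down at 0.608 m → arm 0.608 m, τ = 99.8 × 0.608 = 60.68 N·m clockwise.
Net load moment about support A = 1123 N·m clockwise.
Reaction R at support B is upward at 5.65 m, arm 5.65 m → moment R × 5.65 counterclockwise.
Στ = 0 ⇒ R × 5.65 = 1123 ⇒ R = 199 N.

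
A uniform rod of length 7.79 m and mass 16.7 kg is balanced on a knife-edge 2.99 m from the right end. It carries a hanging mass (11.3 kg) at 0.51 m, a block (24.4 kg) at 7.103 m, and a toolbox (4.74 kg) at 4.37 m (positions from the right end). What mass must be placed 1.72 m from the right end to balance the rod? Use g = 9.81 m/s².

m ≈ 74 kg

Sum moments about the knife-edge (at 2.99 m from the right end) (the support reaction has zero arm there).
Beam weight: 16.7 × 9.81 = 163.8 N down at 3.895 m → arm 0.905 m, τ = 163.8 × 0.905 = 148.2 N·m counterclockwise.
Hanging mass: 11.3 × 9.81 = 110.9 N down at 0.51 m → arm 2.48 m, τ = 110.9 × 2.48 = 275 N·m clockwise.
Block: 24.4 × 9.81 = 239.4 N down at 7.103 m → arm 4.113 m, τ = 239.4 × 4.113 = 984.7 N·m counterclockwise.
Toolbox: 4.74 × 9.81 = 46.5 N down at 4.37 m → arm 1.38 m, τ = 46.5 × 1.38 = 64.17 N·m counterclockwise.
Net moment of known loads = 922.1 N·m counterclockwise.
An unknown mass m at 1.72 m has arm 1.27 m; its moment is m·g·1.27 clockwise.
For rotational equilibrium, m × 9.81 × 1.27 = 922.1, so m = 922.1 / (9.81 × 1.27) = 74 kg.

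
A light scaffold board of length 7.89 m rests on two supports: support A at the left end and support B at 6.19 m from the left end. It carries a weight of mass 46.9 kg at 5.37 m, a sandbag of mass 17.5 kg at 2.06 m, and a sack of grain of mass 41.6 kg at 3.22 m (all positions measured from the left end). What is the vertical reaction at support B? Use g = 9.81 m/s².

R_B ≈ 669 N

Taking torques about support A:
Weight: 46.9 × 9.81 = 460.1 N down at 5.37 m → arm 5.37 m, τ = 460.1 × 5.37 = 2471 N·m clockwise.
Sandbag: 17.5 × 9.81 = 171.7 N down at 2.06 m → arm 2.06 m, τ = 171.7 × 2.06 = 353.7 N·m clockwise.
Sack of grain: 41.6 × 9.81 = 408.1 N down at 3.22 m → arm 3.22 m, τ = 408.1 × 3.22 = 1314 N·m clockwise.
Net load moment about support A = 4139 N·m clockwise.
Reaction R at support B is upward at 6.19 m, arm 6.19 m → moment R × 6.19 counterclockwise.
Setting net torque to zero: R × 6.19 = 4139 → R = 669 N.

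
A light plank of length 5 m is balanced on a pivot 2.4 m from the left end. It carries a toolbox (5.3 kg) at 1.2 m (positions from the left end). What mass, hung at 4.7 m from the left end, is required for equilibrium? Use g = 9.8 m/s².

Taking torques about the pivot (at 2.4 m from the left end):
Toolbox: 5.3 × 9.8 = 51.94 N down at 1.2 m → arm 1.2 m, τ = 51.94 × 1.2 = 62.33 N·m counterclockwise.
Net moment of known loads = 62.33 N·m counterclockwise.
An unknown mass m at 4.7 m has arm 2.3 m; its moment is m·g·2.3 clockwise.
Balancing moments: m × 9.8 × 2.3 = 62.33, giving m = 62.33 / (9.8 × 2.3) = 2.77 kg.

m ≈ 2.77 kg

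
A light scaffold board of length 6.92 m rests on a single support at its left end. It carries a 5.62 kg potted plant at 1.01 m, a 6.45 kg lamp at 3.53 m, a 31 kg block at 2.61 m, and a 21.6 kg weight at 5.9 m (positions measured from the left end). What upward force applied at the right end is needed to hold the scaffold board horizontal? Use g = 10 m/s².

F ≈ 342 N

Choose the left end as the axis so the unknown pivot reaction has zero arm there.
Potted plant: 5.62 × 10 = 56.2 N down at 1.01 m → arm 1.01 m, τ = 56.2 × 1.01 = 56.76 N·m clockwise.
Lamp: 6.45 × 10 = 64.5 N down at 3.53 m → arm 3.53 m, τ = 64.5 × 3.53 = 227.7 N·m clockwise.
Block: 31 × 10 = 310 N down at 2.61 m → arm 2.61 m, τ = 310 × 2.61 = 809.1 N·m clockwise.
Weight: 21.6 × 10 = 216 N down at 5.9 m → arm 5.9 m, τ = 216 × 5.9 = 1274 N·m clockwise.
Net moment of the loads = 2368 N·m clockwise.
The upward force F acts at the right end, arm 6.92 m, giving F × 6.92 counterclockwise.
Balancing moments: F × 6.92 = 2368, giving F = 2368 / 6.92 = 342 N.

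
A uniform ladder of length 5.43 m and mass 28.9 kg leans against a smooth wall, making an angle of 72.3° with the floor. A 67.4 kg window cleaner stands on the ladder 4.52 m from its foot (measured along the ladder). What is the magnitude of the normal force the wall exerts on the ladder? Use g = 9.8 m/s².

Sum moments about the foot of the ladder (the floor normal and friction both act there and drop out).
Ladder weight 28.9×9.8 = 283.2 N acts at 2.715 m along the ladder; its horizontal arm is 2.715·cos72.3° = 0.8254 m → τ = 233.8 N·m clockwise.
Window cleaner: 67.4×9.8 = 660.5 N at 4.52 m → arm 1.374 m → τ = 907.5 N·m clockwise.
Wall normal N acts horizontally at the top; its moment arm is the height L sinθ = 5.43·sin72.3° = 5.173 m, counterclockwise.
Στ = 0 ⇒ N × 5.173 = 1141 ⇒ N = 221 N.

N_wall ≈ 221 N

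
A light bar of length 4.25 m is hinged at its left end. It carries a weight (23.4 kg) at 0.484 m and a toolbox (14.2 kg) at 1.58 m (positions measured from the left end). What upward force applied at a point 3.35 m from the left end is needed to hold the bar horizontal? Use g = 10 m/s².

About the left end:
Weight: 23.4 × 10 = 234 N down at 0.484 m → arm 0.484 m, τ = 234 × 0.484 = 113.3 N·m clockwise.
Toolbox: 14.2 × 10 = 142 N down at 1.58 m → arm 1.58 m, τ = 142 × 1.58 = 224.4 N·m clockwise.
Net moment of the loads = 337.7 N·m clockwise.
The upward force F acts at a point 3.35 m from the left end, arm 3.35 m, giving F × 3.35 counterclockwise.
Setting net torque to zero: F × 3.35 = 337.7 → F = 337.7 / 3.35 = 101 N.

F ≈ 101 N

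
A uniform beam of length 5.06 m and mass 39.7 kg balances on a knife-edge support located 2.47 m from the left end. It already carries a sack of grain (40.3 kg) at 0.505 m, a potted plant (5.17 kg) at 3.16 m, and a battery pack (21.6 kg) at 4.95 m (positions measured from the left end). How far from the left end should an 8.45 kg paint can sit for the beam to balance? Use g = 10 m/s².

Take moments about the knife-edge support (at 2.47 m from the left end).
Beam weight: 39.7 × 10 = 397 N down at 2.53 m → arm 0.06 m, τ = 397 × 0.06 = 23.82 N·m clockwise.
Sack of grain: 40.3 × 10 = 403 N down at 0.505 m → arm 1.965 m, τ = 403 × 1.965 = 791.9 N·m counterclockwise.
Potted plant: 5.17 × 10 = 51.7 N down at 3.16 m → arm 0.69 m, τ = 51.7 × 0.69 = 35.67 N·m clockwise.
Battery pack: 21.6 × 10 = 216 N down at 4.95 m → arm 2.48 m, τ = 216 × 2.48 = 535.7 N·m clockwise.
Net moment of existing loads = 196.7 N·m counterclockwise.
The paint can weighs 8.45 × 10 = 84.5 N and must supply an equal clockwise moment, so its lever arm about the knife-edge support is 196.7 / 84.5 = 2.33 m.
That puts it at 2.47 + 2.33 = 4.8 m from the left end.

x ≈ 4.8 m from the left end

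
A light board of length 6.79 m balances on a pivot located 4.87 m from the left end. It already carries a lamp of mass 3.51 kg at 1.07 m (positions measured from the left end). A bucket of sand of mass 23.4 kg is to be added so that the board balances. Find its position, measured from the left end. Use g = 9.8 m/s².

x ≈ 5.44 m from the left end

Take moments about the pivot (at 4.87 m from the left end).
Lamp: 3.51 × 9.8 = 34.4 N down at 1.07 m → arm 3.8 m, τ = 34.4 × 3.8 = 130.7 N·m counterclockwise.
Net moment of existing loads = 130.7 N·m counterclockwise.
The bucket of sand weighs 23.4 × 9.8 = 229.3 N and must supply an equal clockwise moment, so its lever arm about the pivot is 130.7 / 229.3 = 0.57 m.
That puts it at 4.87 + 0.57 = 5.44 m from the left end.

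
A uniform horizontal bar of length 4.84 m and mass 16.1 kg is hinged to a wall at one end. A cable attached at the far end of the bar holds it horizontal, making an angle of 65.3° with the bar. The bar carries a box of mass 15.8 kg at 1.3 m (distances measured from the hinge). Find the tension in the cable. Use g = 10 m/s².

Take moments about the hinge.
Beam weight: 16.1 × 10 = 161 N down at 2.42 m → arm 2.42 m, τ = 161 × 2.42 = 389.6 N·m clockwise.
Box: 15.8 × 10 = 158 N down at 1.3 m → arm 1.3 m, τ = 158 × 1.3 = 205.4 N·m clockwise.
Total clockwise load moment = 595 N·m.
The cable tension T acts at 4.84 m; only its component perpendicular to the bar, T sinθ, produces torque. sin 65.3° = 0.9085.
For rotational equilibrium, T × 4.84 × 0.9085 = 595, so T = 595 / 4.397 = 135 N.

T ≈ 135 N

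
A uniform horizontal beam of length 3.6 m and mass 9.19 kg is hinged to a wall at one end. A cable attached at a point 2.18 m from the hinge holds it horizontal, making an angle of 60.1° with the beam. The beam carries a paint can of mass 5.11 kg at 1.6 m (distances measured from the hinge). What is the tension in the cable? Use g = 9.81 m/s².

T ≈ 128 N

Choose the hinge as the axis so the unknown hinge reaction has zero arm there.
Beam weight: 9.19 × 9.81 = 90.15 N down at 1.8 m → arm 1.8 m, τ = 90.15 × 1.8 = 162.3 N·m clockwise.
Paint can: 5.11 × 9.81 = 50.13 N down at 1.6 m → arm 1.6 m, τ = 50.13 × 1.6 = 80.21 N·m clockwise.
Total clockwise load moment = 242.5 N·m.
The cable tension T acts at 2.18 m; only its component perpendicular to the beam, T sinθ, produces torque. sin 60.1° = 0.8669.
For rotational equilibrium, T × 2.18 × 0.8669 = 242.5, so T = 242.5 / 1.89 = 128 N.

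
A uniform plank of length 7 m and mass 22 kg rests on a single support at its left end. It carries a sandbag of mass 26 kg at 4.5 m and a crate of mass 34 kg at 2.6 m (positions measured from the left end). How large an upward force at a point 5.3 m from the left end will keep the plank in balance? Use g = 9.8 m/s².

F ≈ 522 N

Taking torques about the left end:
Beam weight: 22 × 9.8 = 215.6 N down at 3.5 m → arm 3.5 m, τ = 215.6 × 3.5 = 754.6 N·m clockwise.
Sandbag: 26 × 9.8 = 254.8 N down at 4.5 m → arm 4.5 m, τ = 254.8 × 4.5 = 1147 N·m clockwise.
Crate: 34 × 9.8 = 333.2 N down at 2.6 m → arm 2.6 m, τ = 333.2 × 2.6 = 866.3 N·m clockwise.
Net moment of the loads = 2768 N·m clockwise.
The upward force F acts at a point 5.3 m from the left end, arm 5.3 m, giving F × 5.3 counterclockwise.
Setting net torque to zero: F × 5.3 = 2768 → F = 2768 / 5.3 = 522 N.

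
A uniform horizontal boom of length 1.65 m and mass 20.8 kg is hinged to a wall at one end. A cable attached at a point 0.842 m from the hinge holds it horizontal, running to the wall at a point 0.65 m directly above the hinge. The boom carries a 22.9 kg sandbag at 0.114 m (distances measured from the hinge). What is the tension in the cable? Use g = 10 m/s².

About the hinge:
Beam weight: 20.8 × 10 = 208 N down at 0.825 m → arm 0.825 m, τ = 208 × 0.825 = 171.6 N·m clockwise.
Sandbag: 22.9 × 10 = 229 N down at 0.114 m → arm 0.114 m, τ = 229 × 0.114 = 26.11 N·m clockwise.
Total clockwise load moment = 197.7 N·m.
The cable tension T acts at 0.842 m; only its component perpendicular to the boom, T sinθ, produces torque. sinθ = h/√(h²+d²) = 0.65/√(0.65²+0.842²) = 0.6111.
Setting net torque to zero: T × 0.842 × 0.6111 = 197.7 → T = 197.7 / 0.5145 = 384 N.

T ≈ 384 N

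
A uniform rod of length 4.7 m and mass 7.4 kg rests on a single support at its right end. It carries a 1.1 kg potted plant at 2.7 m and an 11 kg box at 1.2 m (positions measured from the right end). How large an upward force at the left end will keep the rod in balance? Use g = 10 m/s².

About the right end:
Beam weight: 7.4 × 10 = 74 N down at 2.35 m → arm 2.35 m, τ = 74 × 2.35 = 173.9 N·m counterclockwise.
Potted plant: 1.1 × 10 = 11 N down at 2.7 m → arm 2.7 m, τ = 11 × 2.7 = 29.7 N·m counterclockwise.
Box: 11 × 10 = 110 N down at 1.2 m → arm 1.2 m, τ = 110 × 1.2 = 132 N·m counterclockwise.
Net moment of the loads = 335.6 N·m counterclockwise.
The upward force F acts at the left end, arm 4.7 m, giving F × 4.7 clockwise.
Στ = 0 ⇒ F × 4.7 = 335.6 ⇒ F = 335.6 / 4.7 = 71.4 N.

F ≈ 71.4 N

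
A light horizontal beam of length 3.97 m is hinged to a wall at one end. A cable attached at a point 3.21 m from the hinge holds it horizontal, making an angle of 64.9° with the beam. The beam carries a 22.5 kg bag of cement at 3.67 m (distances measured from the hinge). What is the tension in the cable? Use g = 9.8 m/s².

Sum moments about the hinge (the unknown hinge reaction has zero arm there).
Bag of cement: 22.5 × 9.8 = 220.5 N down at 3.67 m → arm 3.67 m, τ = 220.5 × 3.67 = 809.2 N·m clockwise.
Total clockwise load moment = 809.2 N·m.
The cable tension T acts at 3.21 m; only its component perpendicular to the beam, T sinθ, produces torque. sin 64.9° = 0.9056.
Στ = 0 ⇒ T × 3.21 × 0.9056 = 809.2 ⇒ T = 809.2 / 2.907 = 278 N.

T ≈ 278 N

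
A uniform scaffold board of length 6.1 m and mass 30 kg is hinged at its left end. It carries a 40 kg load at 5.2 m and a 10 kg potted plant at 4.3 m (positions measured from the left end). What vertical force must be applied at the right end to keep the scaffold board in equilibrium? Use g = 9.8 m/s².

F ≈ 550 N

Sum moments about the left end (the unknown pivot reaction has zero arm there).
Beam weight: 30 × 9.8 = 294 N down at 3.05 m → arm 3.05 m, τ = 294 × 3.05 = 896.7 N·m clockwise.
Load: 40 × 9.8 = 392 N down at 5.2 m → arm 5.2 m, τ = 392 × 5.2 = 2038 N·m clockwise.
Potted plant: 10 × 9.8 = 98 N down at 4.3 m → arm 4.3 m, τ = 98 × 4.3 = 421.4 N·m clockwise.
Net moment of the loads = 3356 N·m clockwise.
The upward force F acts at the right end, arm 6.1 m, giving F × 6.1 counterclockwise.
Balancing moments: F × 6.1 = 3356, giving F = 3356 / 6.1 = 550 N.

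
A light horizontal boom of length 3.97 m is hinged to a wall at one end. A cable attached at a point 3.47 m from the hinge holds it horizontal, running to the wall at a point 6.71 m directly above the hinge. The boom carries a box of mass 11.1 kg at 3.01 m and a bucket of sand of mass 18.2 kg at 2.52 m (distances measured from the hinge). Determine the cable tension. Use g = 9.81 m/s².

Sum moments about the hinge (the unknown hinge reaction has zero arm there).
Box: 11.1 × 9.81 = 108.9 N down at 3.01 m → arm 3.01 m, τ = 108.9 × 3.01 = 327.8 N·m clockwise.
Bucket of sand: 18.2 × 9.81 = 178.5 N down at 2.52 m → arm 2.52 m, τ = 178.5 × 2.52 = 449.8 N·m clockwise.
Total clockwise load moment = 777.6 N·m.
The cable tension T acts at 3.47 m; only its component perpendicular to the boom, T sinθ, produces torque. sinθ = h/√(h²+d²) = 6.71/√(6.71²+3.47²) = 0.8883.
For rotational equilibrium, T × 3.47 × 0.8883 = 777.6, so T = 777.6 / 3.082 = 252 N.

T ≈ 252 N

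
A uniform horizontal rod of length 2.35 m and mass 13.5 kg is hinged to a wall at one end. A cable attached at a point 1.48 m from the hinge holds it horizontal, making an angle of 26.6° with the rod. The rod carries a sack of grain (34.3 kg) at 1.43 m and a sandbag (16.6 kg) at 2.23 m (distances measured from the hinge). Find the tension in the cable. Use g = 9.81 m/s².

T ≈ 1510 N

About the hinge:
Beam weight: 13.5 × 9.81 = 132.4 N down at 1.175 m → arm 1.175 m, τ = 132.4 × 1.175 = 155.6 N·m clockwise.
Sack of grain: 34.3 × 9.81 = 336.5 N down at 1.43 m → arm 1.43 m, τ = 336.5 × 1.43 = 481.2 N·m clockwise.
Sandbag: 16.6 × 9.81 = 162.8 N down at 2.23 m → arm 2.23 m, τ = 162.8 × 2.23 = 363 N·m clockwise.
Total clockwise load moment = 999.8 N·m.
The cable tension T acts at 1.48 m; only its component perpendicular to the rod, T sinθ, produces torque. sin 26.6° = 0.4478.
Setting net torque to zero: T × 1.48 × 0.4478 = 999.8 → T = 999.8 / 0.6627 = 1510 N.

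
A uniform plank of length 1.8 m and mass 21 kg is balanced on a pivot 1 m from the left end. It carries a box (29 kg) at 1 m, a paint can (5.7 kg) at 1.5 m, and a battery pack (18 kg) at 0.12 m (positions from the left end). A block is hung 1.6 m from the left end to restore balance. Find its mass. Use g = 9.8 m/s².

m ≈ 25.1 kg

Take moments about the pivot (at 1 m from the left end).
Beam weight: 21 × 9.8 = 205.8 N down at 0.9 m → arm 0.1 m, τ = 205.8 × 0.1 = 20.58 N·m counterclockwise.
Box: acts at the pivot, moment arm 0 → no torque.
Paint can: 5.7 × 9.8 = 55.86 N down at 1.5 m → arm 0.5 m, τ = 55.86 × 0.5 = 27.93 N·m clockwise.
Battery pack: 18 × 9.8 = 176.4 N down at 0.12 m → arm 0.88 m, τ = 176.4 × 0.88 = 155.2 N·m counterclockwise.
Net moment of known loads = 147.8 N·m counterclockwise.
An unknown mass m at 1.6 m has arm 0.6 m; its moment is m·g·0.6 clockwise.
Balancing moments: m × 9.8 × 0.6 = 147.8, giving m = 147.8 / (9.8 × 0.6) = 25.1 kg.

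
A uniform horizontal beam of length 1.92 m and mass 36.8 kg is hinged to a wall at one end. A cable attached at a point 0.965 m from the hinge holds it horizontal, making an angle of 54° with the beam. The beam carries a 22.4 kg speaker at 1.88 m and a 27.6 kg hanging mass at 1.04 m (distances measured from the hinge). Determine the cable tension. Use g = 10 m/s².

T ≈ 1360 N

Take moments about the hinge.
Beam weight: 36.8 × 10 = 368 N down at 0.96 m → arm 0.96 m, τ = 368 × 0.96 = 353.3 N·m clockwise.
Speaker: 22.4 × 10 = 224 N down at 1.88 m → arm 1.88 m, τ = 224 × 1.88 = 421.1 N·m clockwise.
Hanging mass: 27.6 × 10 = 276 N down at 1.04 m → arm 1.04 m, τ = 276 × 1.04 = 287 N·m clockwise.
Total clockwise load moment = 1061 N·m.
The cable tension T acts at 0.965 m; only its component perpendicular to the beam, T sinθ, produces torque. sin 54° = 0.809.
For rotational equilibrium, T × 0.965 × 0.809 = 1061, so T = 1061 / 0.7807 = 1360 N.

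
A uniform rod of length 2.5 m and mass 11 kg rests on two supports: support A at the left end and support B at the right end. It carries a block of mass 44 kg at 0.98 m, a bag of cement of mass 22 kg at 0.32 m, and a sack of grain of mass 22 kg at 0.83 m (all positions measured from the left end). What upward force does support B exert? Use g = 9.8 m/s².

R_B ≈ 322 N

Choose support A as the axis so its reaction then has zero moment arm.
Beam weight: 11 × 9.8 = 107.8 N down at 1.25 m → arm 1.25 m, τ = 107.8 × 1.25 = 134.8 N·m clockwise.
Block: 44 × 9.8 = 431.2 N down at 0.98 m → arm 0.98 m, τ = 431.2 × 0.98 = 422.6 N·m clockwise.
Bag of cement: 22 × 9.8 = 215.6 N down at 0.32 m → arm 0.32 m, τ = 215.6 × 0.32 = 68.99 N·m clockwise.
Sack of grain: 22 × 9.8 = 215.6 N down at 0.83 m → arm 0.83 m, τ = 215.6 × 0.83 = 178.9 N·m clockwise.
Net load moment about support A = 805.3 N·m clockwise.
Reaction R at support B is upward at 2.5 m, arm 2.5 m → moment R × 2.5 counterclockwise.
For rotational equilibrium, R × 2.5 = 805.3, so R = 322 N.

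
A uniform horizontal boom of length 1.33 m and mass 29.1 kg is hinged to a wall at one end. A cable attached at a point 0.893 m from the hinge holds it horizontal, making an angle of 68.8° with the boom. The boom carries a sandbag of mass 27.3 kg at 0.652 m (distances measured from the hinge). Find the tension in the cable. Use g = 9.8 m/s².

T ≈ 437 N

About the hinge:
Beam weight: 29.1 × 9.8 = 285.2 N down at 0.665 m → arm 0.665 m, τ = 285.2 × 0.665 = 189.7 N·m clockwise.
Sandbag: 27.3 × 9.8 = 267.5 N down at 0.652 m → arm 0.652 m, τ = 267.5 × 0.652 = 174.4 N·m clockwise.
Total clockwise load moment = 364.1 N·m.
The cable tension T acts at 0.893 m; only its component perpendicular to the boom, T sinθ, produces torque. sin 68.8° = 0.9323.
Στ = 0 ⇒ T × 0.893 × 0.9323 = 364.1 ⇒ T = 364.1 / 0.8325 = 437 N.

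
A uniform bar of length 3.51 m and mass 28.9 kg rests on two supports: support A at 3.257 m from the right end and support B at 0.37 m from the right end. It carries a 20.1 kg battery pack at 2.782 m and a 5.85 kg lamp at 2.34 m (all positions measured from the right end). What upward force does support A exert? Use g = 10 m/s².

Taking torques about support B:
Beam weight: 28.9 × 10 = 289 N down at 1.755 m → arm 1.385 m, τ = 289 × 1.385 = 400.3 N·m counterclockwise.
Battery pack: 20.1 × 10 = 201 N down at 2.782 m → arm 2.412 m, τ = 201 × 2.412 = 484.8 N·m counterclockwise.
Lamp: 5.85 × 10 = 58.5 N down at 2.34 m → arm 1.97 m, τ = 58.5 × 1.97 = 115.2 N·m counterclockwise.
Net load moment about support B = 1000 N·m counterclockwise.
Reaction R at support A is upward at 3.257 m, arm 2.887 m → moment R × 2.887 clockwise.
For rotational equilibrium, R × 2.887 = 1000, so R = 346 N.

R_A ≈ 346 N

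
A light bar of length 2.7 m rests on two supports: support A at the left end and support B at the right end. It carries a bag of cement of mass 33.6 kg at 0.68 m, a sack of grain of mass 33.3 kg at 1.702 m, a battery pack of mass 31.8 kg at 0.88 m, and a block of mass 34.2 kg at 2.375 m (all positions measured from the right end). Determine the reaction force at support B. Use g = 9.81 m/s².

Choose support A as the axis so its reaction then has zero moment arm.
Bag of cement: 33.6 × 9.81 = 329.6 N down at 0.68 m → arm 2.02 m, τ = 329.6 × 2.02 = 665.8 N·m clockwise.
Sack of grain: 33.3 × 9.81 = 326.7 N down at 1.702 m → arm 0.998 m, τ = 326.7 × 0.998 = 326 N·m clockwise.
Battery pack: 31.8 × 9.81 = 312 N down at 0.88 m → arm 1.82 m, τ = 312 × 1.82 = 567.8 N·m clockwise.
Block: 34.2 × 9.81 = 335.5 N down at 2.375 m → arm 0.325 m, τ = 335.5 × 0.325 = 109 N·m clockwise.
Net load moment about support A = 1669 N·m clockwise.
Reaction R at support B is upward at 0 m, arm 2.7 m → moment R × 2.7 counterclockwise.
Στ = 0 ⇒ R × 2.7 = 1669 ⇒ R = 618 N.

R_B ≈ 618 N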